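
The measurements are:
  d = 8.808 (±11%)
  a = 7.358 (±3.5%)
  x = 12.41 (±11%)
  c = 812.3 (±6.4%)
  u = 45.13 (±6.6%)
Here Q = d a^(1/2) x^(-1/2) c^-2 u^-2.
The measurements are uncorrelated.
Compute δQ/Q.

For a monomial Q ∝ d, a^(1/2), x^(-1/2), c^-2, u^-2, fractional errors add in quadrature:
  (1·δd/d)² = (1×0.110)² = 0.0121;  (½·δa/a)² = (0.5×0.0350)² = 0.000306;  (−½·δx/x)² = (-0.5×0.110)² = 0.00302;  (-2·δc/c)² = (-2×0.0640)² = 0.0164;  (-2·δu/u)² = (-2×0.0660)² = 0.0174
δQ/Q = √(0.0492) = 0.222

0.222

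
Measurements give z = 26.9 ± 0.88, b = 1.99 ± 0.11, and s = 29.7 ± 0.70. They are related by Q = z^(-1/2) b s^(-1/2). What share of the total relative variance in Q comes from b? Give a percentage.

(δQ/Q)² = (−½·δz/z)² + (1·δb/b)² + (−½·δs/s)²
  z term: (-0.5×0.0327)² = 0.000268
  b term: (1×0.0553)² = 0.00306
  s term: (-0.5×0.0236)² = 0.000139
Total = 0.00346. Share from b = 0.00306/0.00346 = 0.883.

88.3%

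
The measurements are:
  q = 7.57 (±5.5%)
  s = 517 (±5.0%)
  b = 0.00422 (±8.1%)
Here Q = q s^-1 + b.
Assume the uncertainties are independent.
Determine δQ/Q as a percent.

Let p = q·s^-1 = 0.0146. δp/p = √((1·δq/q)² + (-1·δs/s)²) = √(0.00302 + 0.00250) = 0.0743, so δp = 0.00109.
Q = p + b: δQ = √(δp² + δb²) = √(1.18e-06 + 1.17e-07) = 0.00114
Q = 0.0189, so δQ/Q = 0.00114/0.0189 = 0.0605.

6.05%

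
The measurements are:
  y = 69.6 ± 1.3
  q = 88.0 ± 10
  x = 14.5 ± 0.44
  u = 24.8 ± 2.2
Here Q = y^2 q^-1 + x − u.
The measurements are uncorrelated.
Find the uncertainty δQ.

Let p = y^2·q^-1 = 55.0. δp/p = √((2·δy/y)² + (-1·δq/q)²) = √(0.00140 + 0.0129) = 0.120, so δp = 6.58.
Q = p + x − u: δQ = √(δp² + δx² + δu²) = √(43.4 + 0.194 + 4.84) = 6.96

6.96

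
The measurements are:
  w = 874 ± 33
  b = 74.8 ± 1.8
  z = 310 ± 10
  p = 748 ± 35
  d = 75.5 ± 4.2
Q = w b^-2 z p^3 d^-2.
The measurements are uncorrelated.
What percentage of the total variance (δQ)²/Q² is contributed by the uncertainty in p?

(δQ/Q)² = (1·δw/w)² + (-2·δb/b)² + (1·δz/z)² + (3·δp/p)² + (-2·δd/d)²
  w term: (1×0.0378)² = 0.00143
  b term: (-2×0.0241)² = 0.00232
  z term: (1×0.0323)² = 0.00104
  p term: (3×0.0468)² = 0.0197
  d term: (-2×0.0556)² = 0.0124
Total = 0.0369. Share from p = 0.0197/0.0369 = 0.535.

53.5%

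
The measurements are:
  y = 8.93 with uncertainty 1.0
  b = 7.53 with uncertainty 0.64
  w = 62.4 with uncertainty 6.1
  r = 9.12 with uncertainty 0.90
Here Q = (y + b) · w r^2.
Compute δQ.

Let u = y + b = 16.5. δu = √(δy² + δb²) = √(1.00 + 0.410) = 1.19, so δu/u = 0.0721.
Q is then a monomial in u, w, r:
δQ/Q = √((δu/u)² + (1·δw/w)² + (2·δr/r)²) = √(0.00520 + 0.00956 + 0.0390) = 0.232
Q = 85400, so δQ = 0.232 × 85400 = 19800.

19800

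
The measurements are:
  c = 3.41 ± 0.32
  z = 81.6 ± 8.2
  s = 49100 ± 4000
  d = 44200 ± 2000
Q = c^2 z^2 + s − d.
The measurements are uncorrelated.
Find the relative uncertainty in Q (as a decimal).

0.264

Let p = c^2·z^2 = 77400. δp/p = √((2·δc/c)² + (2·δz/z)²) = √(0.0352 + 0.0404) = 0.275, so δp = 21300.
Q = p + s − d: δQ = √(δp² + δs² + δd²) = √(4.53e+08 + 1.6e+07 + 4e+06) = 21800
Q = 82300, so δQ/Q = 21800/82300 = 0.264.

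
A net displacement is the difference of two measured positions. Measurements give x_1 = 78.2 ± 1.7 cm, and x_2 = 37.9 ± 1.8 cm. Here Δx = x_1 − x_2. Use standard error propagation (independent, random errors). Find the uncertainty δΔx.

Δx is a linear combination, so absolute uncertainties add in quadrature:
  (δx_1)² = 2.89;  (δx_2)² = 3.24
δΔx = √(6.13) = 2.48 cm

2.48 cm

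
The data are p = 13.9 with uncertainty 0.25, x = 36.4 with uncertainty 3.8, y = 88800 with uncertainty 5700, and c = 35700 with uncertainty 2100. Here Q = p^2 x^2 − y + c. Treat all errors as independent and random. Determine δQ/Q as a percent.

Let w = p^2·x^2 = 2.56e+05. δw/w = √((2·δp/p)² + (2·δx/x)²) = √(0.00129 + 0.0436) = 0.212, so δw = 54200.
Q = w − y + c: δQ = √(δw² + δy² + δc²) = √(2.94e+09 + 3.25e+07 + 4.41e+06) = 54600
Q = 2.03e+05, so δQ/Q = 54600/2.03e+05 = 0.269.

26.9%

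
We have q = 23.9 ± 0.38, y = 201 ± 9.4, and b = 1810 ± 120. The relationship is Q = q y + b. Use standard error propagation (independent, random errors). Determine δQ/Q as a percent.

4.02%

Let p = q·y = 4800. δp/p = √((1·δq/q)² + (1·δy/y)²) = √(0.000253 + 0.00219) = 0.0494, so δp = 237.
Q = p + b: δQ = √(δp² + δb²) = √(56300 + 14400) = 266
Q = 6610, so δQ/Q = 266/6610 = 0.0402.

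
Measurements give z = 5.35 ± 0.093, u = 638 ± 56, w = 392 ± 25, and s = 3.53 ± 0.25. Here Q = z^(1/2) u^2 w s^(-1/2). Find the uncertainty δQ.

3.74e+07

Q is a product of powers, so relative uncertainties combine in quadrature:
  (½·δz/z)² = (0.5×0.0174)² = 7.55e-05;  (2·δu/u)² = (2×0.0878)² = 0.0308;  (1·δw/w)² = (1×0.0638)² = 0.00407;  (−½·δs/s)² = (-0.5×0.0708)² = 0.00125
δQ/Q = √(0.0362) = 0.190
Q = 1.96e+08, so δQ = 0.190 × 1.96e+08 = 3.74e+07.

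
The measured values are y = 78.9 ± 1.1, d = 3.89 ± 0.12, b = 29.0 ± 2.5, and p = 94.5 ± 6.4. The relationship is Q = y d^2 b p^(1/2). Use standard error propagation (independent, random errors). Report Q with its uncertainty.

Products/powers → add relative errors in quadrature, weighted by exponent:
  (1·δy/y)² = (1×0.0139)² = 0.000194;  (2·δd/d)² = (2×0.0308)² = 0.00381;  (1·δb/b)² = (1×0.0862)² = 0.00743;  (½·δp/p)² = (0.5×0.0677)² = 0.00115
δQ/Q = √(0.0126) = 0.112
Q = 3.37e+05, so δQ = 0.112 × 3.37e+05 = 37700.

(3.37 ± 0.377) × 10^5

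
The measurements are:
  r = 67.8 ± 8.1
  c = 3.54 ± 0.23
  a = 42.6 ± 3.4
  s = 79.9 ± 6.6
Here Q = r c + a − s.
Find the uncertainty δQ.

33.5

Let p = r·c = 240. δp/p = √((1·δr/r)² + (1·δc/c)²) = √(0.0143 + 0.00422) = 0.136, so δp = 32.6.
Q = p + a − s: δQ = √(δp² + δa² + δs²) = √(1070 + 11.6 + 43.6) = 33.5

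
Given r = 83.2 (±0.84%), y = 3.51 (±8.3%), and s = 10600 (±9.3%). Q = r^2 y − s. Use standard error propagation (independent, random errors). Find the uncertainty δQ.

2280

Let p = r^2·y = 24300. δp/p = √((2·δr/r)² + (1·δy/y)²) = √(0.000282 + 0.00689) = 0.0847, so δp = 2060.
Q = p − s: δQ = √(δp² + δs²) = √(4.23e+06 + 9.72e+05) = 2280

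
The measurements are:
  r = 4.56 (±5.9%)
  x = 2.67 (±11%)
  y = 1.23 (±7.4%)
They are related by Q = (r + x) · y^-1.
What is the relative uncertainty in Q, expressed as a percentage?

9.23%

Let u = r + x = 7.23. δu = √(δr² + δx²) = √(0.0724 + 0.0863) = 0.398, so δu/u = 0.0551.
Q is then a monomial in u, y:
δQ/Q = √((δu/u)² + (-1·δy/y)²) = √(0.00303 + 0.00548) = 0.0923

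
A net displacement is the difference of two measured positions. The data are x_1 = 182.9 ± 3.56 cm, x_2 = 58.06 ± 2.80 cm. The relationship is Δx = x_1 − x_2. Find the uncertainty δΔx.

4.53 cm

Absolute uncertainties add in quadrature for a linear combination:
  (δx_1)² = 12.7;  (δx_2)² = 7.84
δΔx = √(20.5) = 4.53 cm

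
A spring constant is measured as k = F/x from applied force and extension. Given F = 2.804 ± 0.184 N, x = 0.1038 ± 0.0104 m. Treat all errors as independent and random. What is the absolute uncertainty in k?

3.24 N/m

Since k is a product/quotient, work with relative uncertainties:
  (1·δF/F)² = (1×0.0656)² = 0.00431;  (-1·δx/x)² = (-1×0.100)² = 0.0100
δk/k = √(0.0143) = 0.120
k = 27.01 N/m, so δk = 0.120 × 27.01 = 3.24 N/m.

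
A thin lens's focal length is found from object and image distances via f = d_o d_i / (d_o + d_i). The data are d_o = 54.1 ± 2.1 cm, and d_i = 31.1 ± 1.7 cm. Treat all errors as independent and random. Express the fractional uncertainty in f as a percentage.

∂f/∂d_o = (d_i/(d_o+d_i))² = 0.133;  ∂f/∂d_i = (d_o/(d_o+d_i))² = 0.403
δf = √((∂f/∂d_o · δd_o)² + (∂f/∂d_i · δd_i)²) = √(0.0783 + 0.470) = 0.740 cm
f = 19.7 cm, so δf/f = 0.740/19.7 = 0.0375.

3.75%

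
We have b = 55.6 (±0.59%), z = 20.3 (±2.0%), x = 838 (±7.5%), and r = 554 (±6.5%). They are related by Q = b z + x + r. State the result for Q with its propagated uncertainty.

Let p = b·z = 1130. δp/p = √((1·δb/b)² + (1·δz/z)²) = √(3.48e-05 + 0.000400) = 0.0209, so δp = 23.5.
Q = p + x + r: δQ = √(δp² + δx² + δr²) = √(554 + 3950 + 1300) = 76.2
Q = 2520.

2520 ± 76.2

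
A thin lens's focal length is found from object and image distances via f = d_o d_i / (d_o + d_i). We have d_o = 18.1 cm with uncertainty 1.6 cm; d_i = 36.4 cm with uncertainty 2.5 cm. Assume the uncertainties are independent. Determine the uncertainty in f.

∂f/∂d_o = (d_i/(d_o+d_i))² = 0.446;  ∂f/∂d_i = (d_o/(d_o+d_i))² = 0.110
δf = √((∂f/∂d_o · δd_o)² + (∂f/∂d_i · δd_i)²) = √(0.509 + 0.0760) = 0.765 cm

0.765 cm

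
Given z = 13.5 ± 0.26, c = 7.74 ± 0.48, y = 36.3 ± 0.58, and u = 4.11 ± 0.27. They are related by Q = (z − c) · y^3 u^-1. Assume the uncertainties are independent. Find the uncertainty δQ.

Let w = z − c = 5.76. δw = √(δz² + δc²) = √(0.0676 + 0.230) = 0.546, so δw/w = 0.0948.
Q is then a monomial in w, y, u:
δQ/Q = √((δw/w)² + (3·δy/y)² + (-1·δu/u)²) = √(0.00898 + 0.00230 + 0.00432) = 0.125
Q = 67000, so δQ = 0.125 × 67000 = 8370.

8370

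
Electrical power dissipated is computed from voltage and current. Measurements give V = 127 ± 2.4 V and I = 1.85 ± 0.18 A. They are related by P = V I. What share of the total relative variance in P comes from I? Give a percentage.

96.4%

(δP/P)² = (1·δV/V)² + (1·δI/I)²
  V term: (1×0.0189)² = 0.000357
  I term: (1×0.0973)² = 0.00947
Total = 0.00982. Share from I = 0.00947/0.00982 = 0.964.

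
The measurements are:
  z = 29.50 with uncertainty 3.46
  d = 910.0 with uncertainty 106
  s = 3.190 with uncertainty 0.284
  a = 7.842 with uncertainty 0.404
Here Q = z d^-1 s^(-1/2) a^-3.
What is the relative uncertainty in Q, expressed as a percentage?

23.1%

Since Q is a product/quotient, work with relative uncertainties:
  (1·δz/z)² = (1×0.117)² = 0.0138;  (-1·δd/d)² = (-1×0.116)² = 0.0136;  (−½·δs/s)² = (-0.5×0.0890)² = 0.00198;  (-3·δa/a)² = (-3×0.0515)² = 0.0239
δQ/Q = √(0.0532) = 0.231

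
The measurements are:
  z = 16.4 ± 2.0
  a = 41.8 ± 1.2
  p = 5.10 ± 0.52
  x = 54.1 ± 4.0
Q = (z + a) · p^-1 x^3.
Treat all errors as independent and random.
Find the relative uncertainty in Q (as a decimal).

Let u = z + a = 58.2. δu = √(δz² + δa²) = √(4.00 + 1.44) = 2.33, so δu/u = 0.0401.
Q is then a monomial in u, p, x:
δQ/Q = √((δu/u)² + (-1·δp/p)² + (3·δx/x)²) = √(0.00161 + 0.0104 + 0.0492) = 0.247

0.247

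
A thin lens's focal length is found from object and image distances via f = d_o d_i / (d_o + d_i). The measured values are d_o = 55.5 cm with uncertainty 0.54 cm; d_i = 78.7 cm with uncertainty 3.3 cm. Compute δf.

0.594 cm

∂f/∂d_o = (d_i/(d_o+d_i))² = 0.344;  ∂f/∂d_i = (d_o/(d_o+d_i))² = 0.171
δf = √((∂f/∂d_o · δd_o)² + (∂f/∂d_i · δd_i)²) = √(0.0345 + 0.319) = 0.594 cm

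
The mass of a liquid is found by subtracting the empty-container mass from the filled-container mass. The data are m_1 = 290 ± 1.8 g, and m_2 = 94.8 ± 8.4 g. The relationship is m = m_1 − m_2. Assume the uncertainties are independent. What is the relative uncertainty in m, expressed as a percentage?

4.40%

For a sum/difference, combine absolute errors in quadrature:
  (δm_1)² = 3.24;  (δm_2)² = 70.6
δm = √(73.8) = 8.59 g
m = 195 g, so δm/m = 8.59/195 = 0.0440.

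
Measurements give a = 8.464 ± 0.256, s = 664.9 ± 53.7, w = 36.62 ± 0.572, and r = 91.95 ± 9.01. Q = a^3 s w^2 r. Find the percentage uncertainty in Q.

For a monomial Q ∝ a^3, s, w^2, r, fractional errors add in quadrature:
  (3·δa/a)² = (3×0.0302)² = 0.00823;  (1·δs/s)² = (1×0.0808)² = 0.00652;  (2·δw/w)² = (2×0.0156)² = 0.000976;  (1·δr/r)² = (1×0.0980)² = 0.00960
δQ/Q = √(0.0253) = 0.159

15.9%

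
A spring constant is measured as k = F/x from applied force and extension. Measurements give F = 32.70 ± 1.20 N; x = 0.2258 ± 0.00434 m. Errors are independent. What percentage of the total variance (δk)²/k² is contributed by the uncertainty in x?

(δk/k)² = (1·δF/F)² + (-1·δx/x)²
  F term: (1×0.0367)² = 0.00135
  x term: (-1×0.0192)² = 0.000369
Total = 0.00172. Share from x = 0.000369/0.00172 = 0.215.

21.5%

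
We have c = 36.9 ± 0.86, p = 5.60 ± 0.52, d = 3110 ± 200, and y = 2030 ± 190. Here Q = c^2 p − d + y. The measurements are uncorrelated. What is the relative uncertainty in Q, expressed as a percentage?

12.8%

Let w = c^2·p = 7630. δw/w = √((2·δc/c)² + (1·δp/p)²) = √(0.00217 + 0.00862) = 0.104, so δw = 792.
Q = w − d + y: δQ = √(δw² + δd² + δy²) = √(6.28e+05 + 40000 + 36100) = 839
Q = 6550, so δQ/Q = 839/6550 = 0.128.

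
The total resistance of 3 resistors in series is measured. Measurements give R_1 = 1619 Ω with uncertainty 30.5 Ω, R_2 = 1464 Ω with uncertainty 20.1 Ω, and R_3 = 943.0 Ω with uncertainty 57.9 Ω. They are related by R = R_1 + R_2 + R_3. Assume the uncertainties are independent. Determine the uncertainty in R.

For a sum/difference, combine absolute errors in quadrature:
  (δR_1)² = 930;  (δR_2)² = 404;  (δR_3)² = 3350
δR = √(4690) = 68.5 Ω

68.5 Ω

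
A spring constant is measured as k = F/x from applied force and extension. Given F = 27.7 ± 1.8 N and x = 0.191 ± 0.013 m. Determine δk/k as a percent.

Each factor contributes (exponent × relative error)² to (δk/k)²:
  (1·δF/F)² = (1×0.0650)² = 0.00422;  (-1·δx/x)² = (-1×0.0681)² = 0.00463
δk/k = √(0.00886) = 0.0941

9.41%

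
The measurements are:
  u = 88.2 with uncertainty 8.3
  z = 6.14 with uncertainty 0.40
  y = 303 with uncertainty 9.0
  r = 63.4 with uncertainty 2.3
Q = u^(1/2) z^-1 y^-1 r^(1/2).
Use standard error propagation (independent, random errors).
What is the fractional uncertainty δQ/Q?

0.0876

Relative error in a monomial: (δQ/Q)² = Σ (nᵢ · δxᵢ/xᵢ)².
  (½·δu/u)² = (0.5×0.0941)² = 0.00221;  (-1·δz/z)² = (-1×0.0651)² = 0.00424;  (-1·δy/y)² = (-1×0.0297)² = 0.000882;  (½·δr/r)² = (0.5×0.0363)² = 0.000329
δQ/Q = √(0.00767) = 0.0876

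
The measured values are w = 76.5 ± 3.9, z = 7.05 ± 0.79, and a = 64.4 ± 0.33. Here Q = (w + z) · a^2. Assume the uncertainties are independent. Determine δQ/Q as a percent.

4.87%

Let u = w + z = 83.5. δu = √(δw² + δz²) = √(15.2 + 0.624) = 3.98, so δu/u = 0.0476.
Q is then a monomial in u, a:
δQ/Q = √((δu/u)² + (2·δa/a)²) = √(0.00227 + 0.000105) = 0.0487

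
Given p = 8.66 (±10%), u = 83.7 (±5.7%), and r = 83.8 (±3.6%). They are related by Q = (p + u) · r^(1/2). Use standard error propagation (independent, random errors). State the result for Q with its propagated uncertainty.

Let w = p + u = 92.4. δw = √(δp² + δu²) = √(0.750 + 22.8) = 4.85, so δw/w = 0.0525.
Q is then a monomial in w, r:
δQ/Q = √((δw/w)² + (½·δr/r)²) = √(0.00276 + 0.000324) = 0.0555
Q = 845, so δQ = 0.0555 × 845 = 46.9.

845 ± 46.9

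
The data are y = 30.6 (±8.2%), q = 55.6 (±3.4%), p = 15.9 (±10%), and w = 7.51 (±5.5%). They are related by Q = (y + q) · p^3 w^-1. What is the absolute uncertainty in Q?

14200

Let u = y + q = 86.2. δu = √(δy² + δq²) = √(6.30 + 3.57) = 3.14, so δu/u = 0.0364.
Q is then a monomial in u, p, w:
δQ/Q = √((δu/u)² + (3·δp/p)² + (-1·δw/w)²) = √(0.00133 + 0.0900 + 0.00302) = 0.307
Q = 46100, so δQ = 0.307 × 46100 = 14200.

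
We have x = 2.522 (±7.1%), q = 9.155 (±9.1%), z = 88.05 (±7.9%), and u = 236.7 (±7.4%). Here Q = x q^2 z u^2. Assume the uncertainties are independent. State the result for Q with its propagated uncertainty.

(1.043 ± 0.269) × 10^9

Products/powers → add relative errors in quadrature, weighted by exponent:
  (1·δx/x)² = (1×0.0710)² = 0.00504;  (2·δq/q)² = (2×0.0910)² = 0.0331;  (1·δz/z)² = (1×0.0790)² = 0.00624;  (2·δu/u)² = (2×0.0740)² = 0.0219
δQ/Q = √(0.0663) = 0.258
Q = 1.043e+09, so δQ = 0.258 × 1.043e+09 = 2.69e+08.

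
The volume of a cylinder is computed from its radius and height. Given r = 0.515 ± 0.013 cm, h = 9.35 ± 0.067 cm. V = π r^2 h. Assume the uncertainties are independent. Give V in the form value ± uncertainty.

Relative error in a monomial: (δV/V)² = Σ (nᵢ · δxᵢ/xᵢ)².
  (2·δr/r)² = (2×0.0252)² = 0.00255;  (1·δh/h)² = (1×0.00717)² = 5.13e-05
δV/V = √(0.00260) = 0.0510
V = 7.79 cm^3, so δV = 0.0510 × 7.79 = 0.397 cm^3.

7.79 ± 0.397 cm^3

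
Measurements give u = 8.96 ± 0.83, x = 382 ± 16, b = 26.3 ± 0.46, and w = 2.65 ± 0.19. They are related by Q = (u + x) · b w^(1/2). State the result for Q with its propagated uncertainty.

Let h = u + x = 391. δh = √(δu² + δx²) = √(0.689 + 256) = 16.0, so δh/h = 0.0410.
Q is then a monomial in h, b, w:
δQ/Q = √((δh/h)² + (1·δb/b)² + (½·δw/w)²) = √(0.00168 + 0.000306 + 0.00129) = 0.0572
Q = 16700, so δQ = 0.0572 × 16700 = 957.

16700 ± 957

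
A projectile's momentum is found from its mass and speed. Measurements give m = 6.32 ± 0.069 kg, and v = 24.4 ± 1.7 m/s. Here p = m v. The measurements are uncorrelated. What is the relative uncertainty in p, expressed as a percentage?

7.05%

p is a product of powers, so relative uncertainties combine in quadrature:
  (1·δm/m)² = (1×0.0109)² = 0.000119;  (1·δv/v)² = (1×0.0697)² = 0.00485
δp/p = √(0.00497) = 0.0705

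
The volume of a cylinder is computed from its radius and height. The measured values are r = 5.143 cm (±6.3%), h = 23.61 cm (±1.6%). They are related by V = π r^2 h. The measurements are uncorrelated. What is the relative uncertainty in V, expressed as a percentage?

12.7%

Relative error in a monomial: (δV/V)² = Σ (nᵢ · δxᵢ/xᵢ)².
  (2·δr/r)² = (2×0.0630)² = 0.0159;  (1·δh/h)² = (1×0.0160)² = 0.000256
δV/V = √(0.0161) = 0.127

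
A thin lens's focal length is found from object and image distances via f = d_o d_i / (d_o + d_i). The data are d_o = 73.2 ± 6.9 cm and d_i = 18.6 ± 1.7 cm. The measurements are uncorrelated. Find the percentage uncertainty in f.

7.53%

∂f/∂d_o = (d_i/(d_o+d_i))² = 0.0411;  ∂f/∂d_i = (d_o/(d_o+d_i))² = 0.636
δf = √((∂f/∂d_o · δd_o)² + (∂f/∂d_i · δd_i)²) = √(0.0802 + 1.17) = 1.12 cm
f = 14.8 cm, so δf/f = 1.12/14.8 = 0.0753.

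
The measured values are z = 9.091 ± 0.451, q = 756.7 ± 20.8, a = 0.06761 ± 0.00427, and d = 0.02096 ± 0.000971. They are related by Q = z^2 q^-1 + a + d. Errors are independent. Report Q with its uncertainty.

Let p = z^2·q^-1 = 0.1092. δp/p = √((2·δz/z)² + (-1·δq/q)²) = √(0.00984 + 0.000756) = 0.103, so δp = 0.0112.
Q = p + a + d: δQ = √(δp² + δa² + δd²) = √(0.000126 + 1.82e-05 + 9.43e-07) = 0.0121
Q = 0.1978.

0.1978 ± 0.0121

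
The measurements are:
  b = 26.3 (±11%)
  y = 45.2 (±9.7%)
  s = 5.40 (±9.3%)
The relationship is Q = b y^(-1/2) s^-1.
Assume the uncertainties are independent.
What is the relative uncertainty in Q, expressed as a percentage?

15.2%

Products/powers → add relative errors in quadrature, weighted by exponent:
  (1·δb/b)² = (1×0.110)² = 0.0121;  (−½·δy/y)² = (-0.5×0.0970)² = 0.00235;  (-1·δs/s)² = (-1×0.0930)² = 0.00865
δQ/Q = √(0.0231) = 0.152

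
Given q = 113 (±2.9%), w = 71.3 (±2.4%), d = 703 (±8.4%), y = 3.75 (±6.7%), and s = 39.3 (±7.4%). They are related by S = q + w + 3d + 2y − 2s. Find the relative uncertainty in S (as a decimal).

0.0798

Each term contributes (cᵢ δxᵢ)² to (δS)²:
  (δq)² = 10.7;  (δw)² = 2.93;  (3·δd)² = 31400;  (2·δy)² = 0.253;  (2·δs)² = 33.8
δS = √(31400) = 177
S = 2220, so δS/S = 177/2220 = 0.0798.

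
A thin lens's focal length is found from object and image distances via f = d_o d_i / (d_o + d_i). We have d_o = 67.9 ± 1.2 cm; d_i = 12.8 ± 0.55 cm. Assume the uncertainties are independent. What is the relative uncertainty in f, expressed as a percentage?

3.63%

∂f/∂d_o = (d_i/(d_o+d_i))² = 0.0252;  ∂f/∂d_i = (d_o/(d_o+d_i))² = 0.708
δf = √((∂f/∂d_o · δd_o)² + (∂f/∂d_i · δd_i)²) = √(0.000911 + 0.152) = 0.391 cm
f = 10.8 cm, so δf/f = 0.391/10.8 = 0.0363.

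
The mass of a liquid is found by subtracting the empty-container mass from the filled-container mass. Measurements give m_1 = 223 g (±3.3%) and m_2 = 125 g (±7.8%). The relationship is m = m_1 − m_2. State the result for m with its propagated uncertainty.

Each term contributes (cᵢ δxᵢ)² to (δm)²:
  (δm_1)² = 54.2;  (δm_2)² = 95.1
δm = √(149) = 12.2 g
m = 98.0 g.

98.0 ± 12.2 g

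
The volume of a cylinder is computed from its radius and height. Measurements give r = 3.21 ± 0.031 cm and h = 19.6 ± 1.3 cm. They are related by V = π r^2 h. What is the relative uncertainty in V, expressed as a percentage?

Products/powers → add relative errors in quadrature, weighted by exponent:
  (2·δr/r)² = (2×0.00966)² = 0.000373;  (1·δh/h)² = (1×0.0663)² = 0.00440
δV/V = √(0.00477) = 0.0691

6.91%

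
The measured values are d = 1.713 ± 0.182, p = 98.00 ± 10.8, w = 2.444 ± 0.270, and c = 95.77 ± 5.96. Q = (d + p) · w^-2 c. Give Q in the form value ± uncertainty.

Let u = d + p = 99.71. δu = √(δd² + δp²) = √(0.0331 + 117) = 10.8, so δu/u = 0.108.
Q is then a monomial in u, w, c:
δQ/Q = √((δu/u)² + (-2·δw/w)² + (1·δc/c)²) = √(0.0117 + 0.0488 + 0.00387) = 0.254
Q = 1599, so δQ = 0.254 × 1599 = 406.

1599 ± 406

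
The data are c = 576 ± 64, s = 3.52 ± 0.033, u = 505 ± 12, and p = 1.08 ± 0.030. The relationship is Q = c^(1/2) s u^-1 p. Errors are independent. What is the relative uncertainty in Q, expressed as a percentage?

6.72%

Since Q is a product/quotient, work with relative uncertainties:
  (½·δc/c)² = (0.5×0.111)² = 0.00309;  (1·δs/s)² = (1×0.00937)² = 8.79e-05;  (-1·δu/u)² = (-1×0.0238)² = 0.000565;  (1·δp/p)² = (1×0.0278)² = 0.000772
δQ/Q = √(0.00451) = 0.0672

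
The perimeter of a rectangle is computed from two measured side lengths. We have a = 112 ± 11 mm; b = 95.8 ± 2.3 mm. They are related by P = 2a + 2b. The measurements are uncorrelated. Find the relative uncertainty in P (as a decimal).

Each term contributes (cᵢ δxᵢ)² to (δP)²:
  (2·δa)² = 484;  (2·δb)² = 21.2
δP = √(505) = 22.5 mm
P = 416 mm, so δP/P = 22.5/416 = 0.0541.

0.0541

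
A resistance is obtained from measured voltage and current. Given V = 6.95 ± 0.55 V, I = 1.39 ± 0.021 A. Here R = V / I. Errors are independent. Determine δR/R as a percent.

8.06%

Products/powers → add relative errors in quadrature, weighted by exponent:
  (1·δV/V)² = (1×0.0791)² = 0.00626;  (-1·δI/I)² = (-1×0.0151)² = 0.000228
δR/R = √(0.00649) = 0.0806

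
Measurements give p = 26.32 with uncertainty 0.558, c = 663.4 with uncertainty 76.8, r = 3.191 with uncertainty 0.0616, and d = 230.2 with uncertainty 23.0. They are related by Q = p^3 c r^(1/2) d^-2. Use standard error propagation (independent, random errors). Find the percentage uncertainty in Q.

Relative error in a monomial: (δQ/Q)² = Σ (nᵢ · δxᵢ/xᵢ)².
  (3·δp/p)² = (3×0.0212)² = 0.00405;  (1·δc/c)² = (1×0.116)² = 0.0134;  (½·δr/r)² = (0.5×0.0193)² = 9.32e-05;  (-2·δd/d)² = (-2×0.0999)² = 0.0399
δQ/Q = √(0.0575) = 0.240

24.0%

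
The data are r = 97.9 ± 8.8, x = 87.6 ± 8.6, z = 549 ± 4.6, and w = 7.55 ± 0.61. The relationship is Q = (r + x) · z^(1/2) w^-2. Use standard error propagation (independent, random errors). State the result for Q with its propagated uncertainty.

76.2 ± 13.3

Let u = r + x = 186. δu = √(δr² + δx²) = √(77.4 + 74.0) = 12.3, so δu/u = 0.0663.
Q is then a monomial in u, z, w:
δQ/Q = √((δu/u)² + (½·δz/z)² + (-2·δw/w)²) = √(0.00440 + 1.76e-05 + 0.0261) = 0.175
Q = 76.2, so δQ = 0.175 × 76.2 = 13.3.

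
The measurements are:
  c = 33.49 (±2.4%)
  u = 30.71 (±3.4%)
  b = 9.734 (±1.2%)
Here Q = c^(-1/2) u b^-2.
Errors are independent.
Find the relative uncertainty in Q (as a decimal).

0.0433

For a monomial Q ∝ c^(-1/2), u, b^-2, fractional errors add in quadrature:
  (−½·δc/c)² = (-0.5×0.0240)² = 0.000144;  (1·δu/u)² = (1×0.0340)² = 0.00116;  (-2·δb/b)² = (-2×0.0120)² = 0.000576
δQ/Q = √(0.00188) = 0.0433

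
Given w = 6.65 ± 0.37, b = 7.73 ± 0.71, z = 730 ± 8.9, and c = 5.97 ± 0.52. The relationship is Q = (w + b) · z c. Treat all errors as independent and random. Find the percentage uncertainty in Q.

Let u = w + b = 14.4. δu = √(δw² + δb²) = √(0.137 + 0.504) = 0.801, so δu/u = 0.0557.
Q is then a monomial in u, z, c:
δQ/Q = √((δu/u)² + (1·δz/z)² + (1·δc/c)²) = √(0.00310 + 0.000149 + 0.00759) = 0.104

10.4%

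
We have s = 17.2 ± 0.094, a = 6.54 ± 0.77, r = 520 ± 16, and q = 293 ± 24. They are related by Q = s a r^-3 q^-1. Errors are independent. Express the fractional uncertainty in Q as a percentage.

For a monomial Q ∝ s, a, r^-3, q^-1, fractional errors add in quadrature:
  (1·δs/s)² = (1×0.00547)² = 2.99e-05;  (1·δa/a)² = (1×0.118)² = 0.0139;  (-3·δr/r)² = (-3×0.0308)² = 0.00852;  (-1·δq/q)² = (-1×0.0819)² = 0.00671
δQ/Q = √(0.0291) = 0.171

17.1%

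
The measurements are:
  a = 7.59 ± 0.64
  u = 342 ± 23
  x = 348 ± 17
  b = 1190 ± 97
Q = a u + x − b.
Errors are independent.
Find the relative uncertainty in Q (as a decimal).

0.169

Let p = a·u = 2600. δp/p = √((1·δa/a)² + (1·δu/u)²) = √(0.00711 + 0.00452) = 0.108, so δp = 280.
Q = p + x − b: δQ = √(δp² + δx² + δb²) = √(78400 + 289 + 9410) = 297
Q = 1750, so δQ/Q = 297/1750 = 0.169.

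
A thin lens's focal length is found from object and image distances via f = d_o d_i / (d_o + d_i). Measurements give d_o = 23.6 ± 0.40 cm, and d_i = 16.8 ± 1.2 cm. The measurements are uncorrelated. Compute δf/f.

0.0423

∂f/∂d_o = (d_i/(d_o+d_i))² = 0.173;  ∂f/∂d_i = (d_o/(d_o+d_i))² = 0.341
δf = √((∂f/∂d_o · δd_o)² + (∂f/∂d_i · δd_i)²) = √(0.00478 + 0.168) = 0.415 cm
f = 9.81 cm, so δf/f = 0.415/9.81 = 0.0423.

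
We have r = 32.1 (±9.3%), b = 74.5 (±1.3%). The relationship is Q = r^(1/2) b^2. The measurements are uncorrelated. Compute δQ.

Each factor contributes (exponent × relative error)² to (δQ/Q)²:
  (½·δr/r)² = (0.5×0.0930)² = 0.00216;  (2·δb/b)² = (2×0.0130)² = 0.000676
δQ/Q = √(0.00284) = 0.0533
Q = 31400, so δQ = 0.0533 × 31400 = 1680.

1680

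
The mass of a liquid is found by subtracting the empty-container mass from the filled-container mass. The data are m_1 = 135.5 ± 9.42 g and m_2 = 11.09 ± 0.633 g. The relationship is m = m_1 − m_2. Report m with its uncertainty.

m is a linear combination, so absolute uncertainties add in quadrature:
  (δm_1)² = 88.7;  (δm_2)² = 0.401
δm = √(89.1) = 9.44 g
m = 124.4 g.

124.4 ± 9.44 g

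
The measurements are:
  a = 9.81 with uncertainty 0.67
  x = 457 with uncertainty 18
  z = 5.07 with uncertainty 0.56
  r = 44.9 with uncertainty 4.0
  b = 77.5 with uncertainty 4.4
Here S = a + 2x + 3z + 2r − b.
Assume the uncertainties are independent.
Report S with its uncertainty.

S is a linear combination, so absolute uncertainties add in quadrature:
  (δa)² = 0.449;  (2·δx)² = 1300;  (3·δz)² = 2.82;  (2·δr)² = 64.0;  (δb)² = 19.4
δS = √(1380) = 37.2
S = 951.

951 ± 37.2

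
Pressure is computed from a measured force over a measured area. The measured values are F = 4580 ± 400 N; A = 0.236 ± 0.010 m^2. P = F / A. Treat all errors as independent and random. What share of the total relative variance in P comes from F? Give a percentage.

80.9%

(δP/P)² = (1·δF/F)² + (-1·δA/A)²
  F term: (1×0.0873)² = 0.00763
  A term: (-1×0.0424)² = 0.00180
Total = 0.00942. Share from F = 0.00763/0.00942 = 0.809.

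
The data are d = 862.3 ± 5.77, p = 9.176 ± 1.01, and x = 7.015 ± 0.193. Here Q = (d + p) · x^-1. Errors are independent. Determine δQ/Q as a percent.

2.83%

Let u = d + p = 871.5. δu = √(δd² + δp²) = √(33.3 + 1.02) = 5.86, so δu/u = 0.00672.
Q is then a monomial in u, x:
δQ/Q = √((δu/u)² + (-1·δx/x)²) = √(4.52e-05 + 0.000757) = 0.0283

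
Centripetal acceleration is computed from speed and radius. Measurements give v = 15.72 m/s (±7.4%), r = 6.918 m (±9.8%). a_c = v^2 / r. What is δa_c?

6.34 m/s^2

Products/powers → add relative errors in quadrature, weighted by exponent:
  (2·δv/v)² = (2×0.0740)² = 0.0219;  (-1·δr/r)² = (-1×0.0980)² = 0.00960
δa_c/a_c = √(0.0315) = 0.178
a_c = 35.72 m/s^2, so δa_c = 0.178 × 35.72 = 6.34 m/s^2.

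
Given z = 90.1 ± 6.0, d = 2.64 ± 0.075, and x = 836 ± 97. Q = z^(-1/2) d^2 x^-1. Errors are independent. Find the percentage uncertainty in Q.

13.3%

Relative error in a monomial: (δQ/Q)² = Σ (nᵢ · δxᵢ/xᵢ)².
  (−½·δz/z)² = (-0.5×0.0666)² = 0.00111;  (2·δd/d)² = (2×0.0284)² = 0.00323;  (-1·δx/x)² = (-1×0.116)² = 0.0135
δQ/Q = √(0.0178) = 0.133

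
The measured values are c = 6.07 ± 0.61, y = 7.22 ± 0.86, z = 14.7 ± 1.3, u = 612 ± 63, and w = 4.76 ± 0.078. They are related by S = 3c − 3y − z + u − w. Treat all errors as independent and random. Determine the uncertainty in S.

S is a linear combination, so absolute uncertainties add in quadrature:
  (3·δc)² = 3.35;  (3·δy)² = 6.66;  (δz)² = 1.69;  (δu)² = 3970;  (δw)² = 0.00608
δS = √(3980) = 63.1

63.1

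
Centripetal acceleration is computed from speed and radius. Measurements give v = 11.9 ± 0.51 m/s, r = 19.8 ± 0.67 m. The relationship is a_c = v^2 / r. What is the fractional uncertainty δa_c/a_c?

0.0922

a_c is a product of powers, so relative uncertainties combine in quadrature:
  (2·δv/v)² = (2×0.0429)² = 0.00735;  (-1·δr/r)² = (-1×0.0338)² = 0.00115
δa_c/a_c = √(0.00849) = 0.0922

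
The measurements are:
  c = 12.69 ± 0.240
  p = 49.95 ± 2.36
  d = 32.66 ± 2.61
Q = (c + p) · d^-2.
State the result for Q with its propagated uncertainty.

Let u = c + p = 62.64. δu = √(δc² + δp²) = √(0.0576 + 5.57) = 2.37, so δu/u = 0.0379.
Q is then a monomial in u, d:
δQ/Q = √((δu/u)² + (-2·δd/d)²) = √(0.00143 + 0.0255) = 0.164
Q = 0.05872, so δQ = 0.164 × 0.05872 = 0.00965.

0.05872 ± 0.00965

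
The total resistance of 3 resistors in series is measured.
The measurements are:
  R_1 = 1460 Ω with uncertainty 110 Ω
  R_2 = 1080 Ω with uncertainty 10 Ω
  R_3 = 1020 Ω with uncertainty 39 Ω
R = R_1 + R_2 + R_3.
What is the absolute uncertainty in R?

117 Ω

Absolute uncertainties add in quadrature for a linear combination:
  (δR_1)² = 12100;  (δR_2)² = 100;  (δR_3)² = 1520
δR = √(13700) = 117 Ω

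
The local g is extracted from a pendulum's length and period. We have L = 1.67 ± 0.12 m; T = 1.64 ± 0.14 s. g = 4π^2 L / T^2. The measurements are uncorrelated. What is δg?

Since g is a product/quotient, work with relative uncertainties:
  (1·δL/L)² = (1×0.0719)² = 0.00516;  (-2·δT/T)² = (-2×0.0854)² = 0.0291
δg/g = √(0.0343) = 0.185
g = 24.5 m/s^2, so δg = 0.185 × 24.5 = 4.54 m/s^2.

4.54 m/s^2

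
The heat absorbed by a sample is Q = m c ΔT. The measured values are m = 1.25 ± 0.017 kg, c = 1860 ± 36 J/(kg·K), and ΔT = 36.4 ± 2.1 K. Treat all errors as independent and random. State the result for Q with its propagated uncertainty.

Products/powers → add relative errors in quadrature, weighted by exponent:
  (1·δm/m)² = (1×0.0136)² = 0.000185;  (1·δc/c)² = (1×0.0194)² = 0.000375;  (1·δΔT/ΔT)² = (1×0.0577)² = 0.00333
δQ/Q = √(0.00389) = 0.0624
Q = 84600 J, so δQ = 0.0624 × 84600 = 5280 J.

84600 ± 5280 J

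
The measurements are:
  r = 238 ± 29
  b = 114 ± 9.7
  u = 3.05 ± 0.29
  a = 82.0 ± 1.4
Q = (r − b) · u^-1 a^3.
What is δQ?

Let w = r − b = 124. δw = √(δr² + δb²) = √(841 + 94.1) = 30.6, so δw/w = 0.247.
Q is then a monomial in w, u, a:
δQ/Q = √((δw/w)² + (-1·δu/u)² + (3·δa/a)²) = √(0.0608 + 0.00904 + 0.00262) = 0.269
Q = 2.24e+07, so δQ = 0.269 × 2.24e+07 = 6.03e+06.

6.03e+06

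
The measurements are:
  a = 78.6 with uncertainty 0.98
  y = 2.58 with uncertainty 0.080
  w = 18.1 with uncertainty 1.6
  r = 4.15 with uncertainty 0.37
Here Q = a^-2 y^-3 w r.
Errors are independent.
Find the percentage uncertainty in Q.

15.8%

Since Q is a product/quotient, work with relative uncertainties:
  (-2·δa/a)² = (-2×0.0125)² = 0.000622;  (-3·δy/y)² = (-3×0.0310)² = 0.00865;  (1·δw/w)² = (1×0.0884)² = 0.00781;  (1·δr/r)² = (1×0.0892)² = 0.00795
δQ/Q = √(0.0250) = 0.158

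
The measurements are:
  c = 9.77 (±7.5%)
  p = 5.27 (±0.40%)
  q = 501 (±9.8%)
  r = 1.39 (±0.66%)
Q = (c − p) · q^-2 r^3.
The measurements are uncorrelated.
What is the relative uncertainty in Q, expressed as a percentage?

Let u = c − p = 4.50. δu = √(δc² + δp²) = √(0.537 + 0.000444) = 0.733, so δu/u = 0.163.
Q is then a monomial in u, q, r:
δQ/Q = √((δu/u)² + (-2·δq/q)² + (3·δr/r)²) = √(0.0265 + 0.0384 + 0.000392) = 0.256

25.6%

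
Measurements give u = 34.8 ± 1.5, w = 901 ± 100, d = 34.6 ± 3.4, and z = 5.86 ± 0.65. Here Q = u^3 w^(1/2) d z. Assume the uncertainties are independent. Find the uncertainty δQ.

5.24e+07

Since Q is a product/quotient, work with relative uncertainties:
  (3·δu/u)² = (3×0.0431)² = 0.0167;  (½·δw/w)² = (0.5×0.111)² = 0.00308;  (1·δd/d)² = (1×0.0983)² = 0.00966;  (1·δz/z)² = (1×0.111)² = 0.0123
δQ/Q = √(0.0418) = 0.204
Q = 2.56e+08, so δQ = 0.204 × 2.56e+08 = 5.24e+07.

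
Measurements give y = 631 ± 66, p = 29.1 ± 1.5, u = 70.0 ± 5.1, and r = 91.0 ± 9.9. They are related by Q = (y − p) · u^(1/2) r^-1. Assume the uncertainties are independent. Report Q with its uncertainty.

Let w = y − p = 602. δw = √(δy² + δp²) = √(4360 + 2.25) = 66.0, so δw/w = 0.110.
Q is then a monomial in w, u, r:
δQ/Q = √((δw/w)² + (½·δu/u)² + (-1·δr/r)²) = √(0.0120 + 0.00133 + 0.0118) = 0.159
Q = 55.3, so δQ = 0.159 × 55.3 = 8.78.

55.3 ± 8.78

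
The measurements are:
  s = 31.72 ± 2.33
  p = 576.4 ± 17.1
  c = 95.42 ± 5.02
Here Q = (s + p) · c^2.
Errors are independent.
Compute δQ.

6.03e+05

Let u = s + p = 608.1. δu = √(δs² + δp²) = √(5.43 + 292) = 17.3, so δu/u = 0.0284.
Q is then a monomial in u, c:
δQ/Q = √((δu/u)² + (2·δc/c)²) = √(0.000805 + 0.0111) = 0.109
Q = 5.537e+06, so δQ = 0.109 × 5.537e+06 = 6.03e+05.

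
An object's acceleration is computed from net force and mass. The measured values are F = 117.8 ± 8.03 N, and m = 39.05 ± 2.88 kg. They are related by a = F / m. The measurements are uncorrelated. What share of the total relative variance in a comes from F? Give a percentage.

(δa/a)² = (1·δF/F)² + (-1·δm/m)²
  F term: (1×0.0682)² = 0.00465
  m term: (-1×0.0738)² = 0.00544
Total = 0.0101. Share from F = 0.00465/0.0101 = 0.461.

46.1%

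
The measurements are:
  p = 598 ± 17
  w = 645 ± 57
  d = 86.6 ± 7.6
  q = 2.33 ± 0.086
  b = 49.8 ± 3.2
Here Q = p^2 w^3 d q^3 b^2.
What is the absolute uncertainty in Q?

Since Q is a product/quotient, work with relative uncertainties:
  (2·δp/p)² = (2×0.0284)² = 0.00323;  (3·δw/w)² = (3×0.0884)² = 0.0703;  (1·δd/d)² = (1×0.0878)² = 0.00770;  (3·δq/q)² = (3×0.0369)² = 0.0123;  (2·δb/b)² = (2×0.0643)² = 0.0165
δQ/Q = √(0.110) = 0.332
Q = 2.61e+20, so δQ = 0.332 × 2.61e+20 = 8.65e+19.

8.65e+19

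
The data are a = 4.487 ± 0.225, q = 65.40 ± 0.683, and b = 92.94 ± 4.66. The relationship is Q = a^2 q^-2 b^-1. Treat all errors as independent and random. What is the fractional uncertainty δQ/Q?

0.114

Each factor contributes (exponent × relative error)² to (δQ/Q)²:
  (2·δa/a)² = (2×0.0501)² = 0.0101;  (-2·δq/q)² = (-2×0.0104)² = 0.000436;  (-1·δb/b)² = (-1×0.0501)² = 0.00251
δQ/Q = √(0.0130) = 0.114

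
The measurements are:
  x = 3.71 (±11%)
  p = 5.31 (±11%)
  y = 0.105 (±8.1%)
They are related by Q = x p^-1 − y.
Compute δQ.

Let w = x·p^-1 = 0.699. δw/w = √((1·δx/x)² + (-1·δp/p)²) = √(0.0121 + 0.0121) = 0.156, so δw = 0.109.
Q = w − y: δQ = √(δw² + δy²) = √(0.0118 + 7.23e-05) = 0.109

0.109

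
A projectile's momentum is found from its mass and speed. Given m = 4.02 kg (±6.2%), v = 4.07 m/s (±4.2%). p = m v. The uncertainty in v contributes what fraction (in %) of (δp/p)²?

(δp/p)² = (1·δm/m)² + (1·δv/v)²
  m term: (1×0.0620)² = 0.00384
  v term: (1×0.0420)² = 0.00176
Total = 0.00561. Share from v = 0.00176/0.00561 = 0.315.

31.5%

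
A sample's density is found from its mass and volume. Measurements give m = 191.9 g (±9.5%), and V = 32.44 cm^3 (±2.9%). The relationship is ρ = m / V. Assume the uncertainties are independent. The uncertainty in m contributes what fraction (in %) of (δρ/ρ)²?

(δρ/ρ)² = (1·δm/m)² + (-1·δV/V)²
  m term: (1×0.0950)² = 0.00902
  V term: (-1×0.0290)² = 0.000841
Total = 0.00987. Share from m = 0.00902/0.00987 = 0.915.

91.5%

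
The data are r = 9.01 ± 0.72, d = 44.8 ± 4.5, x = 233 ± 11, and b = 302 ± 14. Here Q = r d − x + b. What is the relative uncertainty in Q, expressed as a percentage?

Let p = r·d = 404. δp/p = √((1·δr/r)² + (1·δd/d)²) = √(0.00639 + 0.0101) = 0.128, so δp = 51.8.
Q = p − x + b: δQ = √(δp² + δx² + δb²) = √(2680 + 121 + 196) = 54.8
Q = 473, so δQ/Q = 54.8/473 = 0.116.

11.6%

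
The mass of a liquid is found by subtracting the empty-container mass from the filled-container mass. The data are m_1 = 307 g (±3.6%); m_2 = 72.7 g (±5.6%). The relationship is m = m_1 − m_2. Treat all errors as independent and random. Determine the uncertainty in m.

For a sum/difference, combine absolute errors in quadrature:
  (δm_1)² = 122;  (δm_2)² = 16.6
δm = √(139) = 11.8 g

11.8 g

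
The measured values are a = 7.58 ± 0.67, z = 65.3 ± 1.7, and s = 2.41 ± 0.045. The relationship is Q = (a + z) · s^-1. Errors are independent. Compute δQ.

Let u = a + z = 72.9. δu = √(δa² + δz²) = √(0.449 + 2.89) = 1.83, so δu/u = 0.0251.
Q is then a monomial in u, s:
δQ/Q = √((δu/u)² + (-1·δs/s)²) = √(0.000629 + 0.000349) = 0.0313
Q = 30.2, so δQ = 0.0313 × 30.2 = 0.945.

0.945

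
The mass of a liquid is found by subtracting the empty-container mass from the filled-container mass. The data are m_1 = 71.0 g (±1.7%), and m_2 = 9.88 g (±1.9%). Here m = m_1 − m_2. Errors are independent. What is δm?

1.22 g

Each term contributes (cᵢ δxᵢ)² to (δm)²:
  (δm_1)² = 1.46;  (δm_2)² = 0.0352
δm = √(1.49) = 1.22 g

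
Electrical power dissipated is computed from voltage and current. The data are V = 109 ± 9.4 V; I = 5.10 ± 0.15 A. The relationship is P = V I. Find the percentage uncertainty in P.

9.11%

Since P is a product/quotient, work with relative uncertainties:
  (1·δV/V)² = (1×0.0862)² = 0.00744;  (1·δI/I)² = (1×0.0294)² = 0.000865
δP/P = √(0.00830) = 0.0911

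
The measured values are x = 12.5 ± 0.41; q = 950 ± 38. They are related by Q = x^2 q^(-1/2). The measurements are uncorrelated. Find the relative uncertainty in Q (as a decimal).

For a monomial Q ∝ x^2, q^(-1/2), fractional errors add in quadrature:
  (2·δx/x)² = (2×0.0328)² = 0.00430;  (−½·δq/q)² = (-0.5×0.0400)² = 0.000400
δQ/Q = √(0.00470) = 0.0686

0.0686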